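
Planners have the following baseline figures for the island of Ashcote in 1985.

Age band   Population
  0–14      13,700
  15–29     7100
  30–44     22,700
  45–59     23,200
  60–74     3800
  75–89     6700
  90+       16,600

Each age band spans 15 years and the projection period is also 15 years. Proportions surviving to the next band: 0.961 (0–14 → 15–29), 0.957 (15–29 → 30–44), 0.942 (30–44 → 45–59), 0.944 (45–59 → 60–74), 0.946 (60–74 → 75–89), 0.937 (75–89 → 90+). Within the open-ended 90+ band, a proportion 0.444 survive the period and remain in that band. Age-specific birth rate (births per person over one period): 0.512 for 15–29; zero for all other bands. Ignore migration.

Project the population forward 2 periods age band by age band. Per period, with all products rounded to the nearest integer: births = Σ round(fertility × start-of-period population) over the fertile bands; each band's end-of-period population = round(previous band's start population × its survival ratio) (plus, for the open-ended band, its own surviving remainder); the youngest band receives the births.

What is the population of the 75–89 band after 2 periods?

Period 1:
Births: 7100 × 0.512 = 3635
15–29: 13700 × 0.961 = 13166
30–44: 7100 × 0.957 = 6795
45–59: 22700 × 0.942 = 21383
60–74: 23200 × 0.944 = 21901
75–89: 3800 × 0.946 = 3595
90+: 6700 × 0.937 + 16600 × 0.444 = 6278 + 7370 = 13648
End of period: [3635, 13166, 6795, 21383, 21901, 3595, 13648]
Period 2:
Births: 13166 × 0.512 = 6741
15–29: 3635 × 0.961 = 3493
30–44: 13166 × 0.957 = 12600
45–59: 6795 × 0.942 = 6401
60–74: 21383 × 0.944 = 20186
75–89: 21901 × 0.946 = 20718
90+: 3595 × 0.937 + 13648 × 0.444 = 3369 + 6060 = 9429
End of period: [6741, 3493, 12600, 6401, 20186, 20718, 9429]

20718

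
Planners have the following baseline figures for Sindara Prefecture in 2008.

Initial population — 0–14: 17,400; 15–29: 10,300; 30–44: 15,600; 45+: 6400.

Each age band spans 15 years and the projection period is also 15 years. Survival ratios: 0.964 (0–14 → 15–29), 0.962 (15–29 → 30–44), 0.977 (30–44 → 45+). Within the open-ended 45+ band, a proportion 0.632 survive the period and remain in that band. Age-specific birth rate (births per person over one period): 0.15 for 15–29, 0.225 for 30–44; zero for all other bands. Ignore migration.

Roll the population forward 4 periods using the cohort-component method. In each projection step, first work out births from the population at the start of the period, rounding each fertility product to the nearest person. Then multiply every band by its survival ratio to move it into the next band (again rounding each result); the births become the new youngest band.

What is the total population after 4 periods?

33627

Period 1.
Births: 10300 × 0.15 = 1545 ; 15600 × 0.225 = 3510 ⇒ total 5055
15–29: 17400 × 0.964 = 16774
30–44: 10300 × 0.962 = 9909
45+: 15600 × 0.977 + 6400 × 0.632 = 15241 + 4045 = 19286
End of period: [5055, 16774, 9909, 19286]
Period 2.
Births: 16774 × 0.15 = 2516 ; 9909 × 0.225 = 2230 ⇒ total 4746
15–29: 5055 × 0.964 = 4873
30–44: 16774 × 0.962 = 16137
45+: 9909 × 0.977 + 19286 × 0.632 = 9681 + 12189 = 21870
End of period: [4746, 4873, 16137, 21870]
Period 3.
Births: 4873 × 0.15 = 731 ; 16137 × 0.225 = 3631 ⇒ total 4362
15–29: 4746 × 0.964 = 4575
30–44: 4873 × 0.962 = 4688
45+: 16137 × 0.977 + 21870 × 0.632 = 15766 + 13822 = 29588
End of period: [4362, 4575, 4688, 29588]
Period 4.
Births: 4575 × 0.15 = 686 ; 4688 × 0.225 = 1055 ⇒ total 1741
15–29: 4362 × 0.964 = 4205
30–44: 4575 × 0.962 = 4401
45+: 4688 × 0.977 + 29588 × 0.632 = 4580 + 18700 = 23280
End of period: [1741, 4205, 4401, 23280]
Total after period 4: 1741 + 4205 + 4401 + 23280 = 33627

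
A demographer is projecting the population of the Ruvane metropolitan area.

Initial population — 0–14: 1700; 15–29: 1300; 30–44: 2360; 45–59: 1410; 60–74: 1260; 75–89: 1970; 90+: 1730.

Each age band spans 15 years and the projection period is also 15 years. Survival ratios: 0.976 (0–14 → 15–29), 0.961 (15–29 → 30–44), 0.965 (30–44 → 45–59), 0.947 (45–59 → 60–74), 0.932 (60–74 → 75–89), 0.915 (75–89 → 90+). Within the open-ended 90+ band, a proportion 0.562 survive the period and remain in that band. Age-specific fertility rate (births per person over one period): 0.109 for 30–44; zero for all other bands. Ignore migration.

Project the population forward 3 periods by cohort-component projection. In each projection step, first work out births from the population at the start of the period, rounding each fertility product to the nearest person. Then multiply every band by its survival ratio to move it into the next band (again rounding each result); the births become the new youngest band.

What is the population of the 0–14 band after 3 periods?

Numbering the groups 1..7 from youngest to oldest:
Period 1:
Births: 2360 × 0.109 = 257
Group 2: 1700 × 0.976 = 1659
Group 3: 1300 × 0.961 = 1249
Group 4: 2360 × 0.965 = 2277
Group 5: 1410 × 0.947 = 1335
Group 6: 1260 × 0.932 = 1174
Group 7: 1970 × 0.915 + 1730 × 0.562 = 1803 + 972 = 2775
Population now: 0–14=257, 15–29=1659, 30–44=1249, 45–59=2277, 60–74=1335, 75–89=1174, 90+=2775
Period 2:
Births: 1249 × 0.109 = 136
Group 2: 257 × 0.976 = 251
Group 3: 1659 × 0.961 = 1594
Group 4: 1249 × 0.965 = 1205
Group 5: 2277 × 0.947 = 2156
Group 6: 1335 × 0.932 = 1244
Group 7: 1174 × 0.915 + 2775 × 0.562 = 1074 + 1560 = 2634
Population now: 0–14=136, 15–29=251, 30–44=1594, 45–59=1205, 60–74=2156, 75–89=1244, 90+=2634
Period 3:
Births: 1594 × 0.109 = 174
Group 2: 136 × 0.976 = 133
Group 3: 251 × 0.961 = 241
Group 4: 1594 × 0.965 = 1538
Group 5: 1205 × 0.947 = 1141
Group 6: 2156 × 0.932 = 2009
Group 7: 1244 × 0.915 + 2634 × 0.562 = 1138 + 1480 = 2618
Population now: 0–14=174, 15–29=133, 30–44=241, 45–59=1538, 60–74=1141, 75–89=2009, 90+=2618

174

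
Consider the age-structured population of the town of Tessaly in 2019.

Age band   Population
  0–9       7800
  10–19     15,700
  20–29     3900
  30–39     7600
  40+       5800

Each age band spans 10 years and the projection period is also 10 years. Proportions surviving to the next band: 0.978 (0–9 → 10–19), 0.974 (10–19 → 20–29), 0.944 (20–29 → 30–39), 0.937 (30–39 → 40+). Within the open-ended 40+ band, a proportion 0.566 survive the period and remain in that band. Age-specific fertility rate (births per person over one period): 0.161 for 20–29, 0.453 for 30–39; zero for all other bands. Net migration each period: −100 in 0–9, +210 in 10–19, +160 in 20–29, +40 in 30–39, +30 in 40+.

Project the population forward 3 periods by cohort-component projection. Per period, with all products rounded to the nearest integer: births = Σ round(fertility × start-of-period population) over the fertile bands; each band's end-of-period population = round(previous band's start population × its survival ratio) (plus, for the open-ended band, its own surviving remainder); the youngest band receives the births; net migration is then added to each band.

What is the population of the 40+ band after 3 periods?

Period 1:
Births: 3900 × 0.161 = 628, 7600 × 0.453 = 3443 → total 4071
10–19: 7800 × 0.978 = 7628
20–29: 15700 × 0.974 = 15292
30–39: 3900 × 0.944 = 3682
40+: 7600 × 0.937 + 5800 × 0.566 = 7121 + 3283 = 10404
Net migration: 0–9 − 100 → 3971; 10–19 + 210 → 7838; 20–29 + 160 → 15452; 30–39 + 40 → 3722; 40+ + 30 → 10434
End of period: [3971, 7838, 15452, 3722, 10434]
Period 2:
Births: 15452 × 0.161 = 2488, 3722 × 0.453 = 1686 → total 4174
10–19: 3971 × 0.978 = 3884
20–29: 7838 × 0.974 = 7634
30–39: 15452 × 0.944 = 14587
40+: 3722 × 0.937 + 10434 × 0.566 = 3488 + 5906 = 9394
Net migration: 0–9 − 100 → 4074; 10–19 + 210 → 4094; 20–29 + 160 → 7794; 30–39 + 40 → 14627; 40+ + 30 → 9424
End of period: [4074, 4094, 7794, 14627, 9424]
Period 3:
Births: 7794 × 0.161 = 1255, 14627 × 0.453 = 6626 → total 7881
10–19: 4074 × 0.978 = 3984
20–29: 4094 × 0.974 = 3988
30–39: 7794 × 0.944 = 7358
40+: 14627 × 0.937 + 9424 × 0.566 = 13705 + 5334 = 19039
Net migration: 0–9 − 100 → 7781; 10–19 + 210 → 4194; 20–29 + 160 → 4148; 30–39 + 40 → 7398; 40+ + 30 → 19069
End of period: [7781, 4194, 4148, 7398, 19069]

19069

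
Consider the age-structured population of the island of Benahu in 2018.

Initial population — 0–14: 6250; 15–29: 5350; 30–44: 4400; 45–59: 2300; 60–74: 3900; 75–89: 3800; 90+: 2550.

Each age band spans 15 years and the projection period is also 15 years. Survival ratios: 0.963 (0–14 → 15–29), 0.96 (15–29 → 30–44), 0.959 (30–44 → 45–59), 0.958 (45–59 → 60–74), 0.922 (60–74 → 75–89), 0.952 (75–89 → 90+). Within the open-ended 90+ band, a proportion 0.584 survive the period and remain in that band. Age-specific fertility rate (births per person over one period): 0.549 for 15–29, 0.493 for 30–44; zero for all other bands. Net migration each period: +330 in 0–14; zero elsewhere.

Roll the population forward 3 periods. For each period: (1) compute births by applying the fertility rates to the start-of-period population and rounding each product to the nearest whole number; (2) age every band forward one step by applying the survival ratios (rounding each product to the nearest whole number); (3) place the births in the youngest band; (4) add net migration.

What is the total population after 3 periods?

36679

Numbering the bands 1..7 from youngest to oldest:
[period 1]
Births: 5350 × 0.549 = 2937  |  4400 × 0.493 = 2169 ⇒ total 5106
Band 2: 6250 × 0.963 = 6019
Band 3: 5350 × 0.96 = 5136
Band 4: 4400 × 0.959 = 4220
Band 5: 2300 × 0.958 = 2203
Band 6: 3900 × 0.922 = 3596
Band 7: 3800 × 0.952 + 2550 × 0.584 = 3618 + 1489 = 5107
Net migration: Band 1 + 330 → 5436
→ [5436, 6019, 5136, 4220, 2203, 3596, 5107]
[period 2]
Births: 6019 × 0.549 = 3304  |  5136 × 0.493 = 2532 ⇒ total 5836
Band 2: 5436 × 0.963 = 5235
Band 3: 6019 × 0.96 = 5778
Band 4: 5136 × 0.959 = 4925
Band 5: 4220 × 0.958 = 4043
Band 6: 2203 × 0.922 = 2031
Band 7: 3596 × 0.952 + 5107 × 0.584 = 3423 + 2982 = 6405
Net migration: Band 1 + 330 → 6166
→ [6166, 5235, 5778, 4925, 4043, 2031, 6405]
[period 3]
Births: 5235 × 0.549 = 2874  |  5778 × 0.493 = 2849 ⇒ total 5723
Band 2: 6166 × 0.963 = 5938
Band 3: 5235 × 0.96 = 5026
Band 4: 5778 × 0.959 = 5541
Band 5: 4925 × 0.958 = 4718
Band 6: 4043 × 0.922 = 3728
Band 7: 2031 × 0.952 + 6405 × 0.584 = 1934 + 3741 = 5675
Net migration: Band 1 + 330 → 6053
→ [6053, 5938, 5026, 5541, 4718, 3728, 5675]
Total after period 3: 6053 + 5938 + 5026 + 5541 + 4718 + 3728 + 5675 = 36679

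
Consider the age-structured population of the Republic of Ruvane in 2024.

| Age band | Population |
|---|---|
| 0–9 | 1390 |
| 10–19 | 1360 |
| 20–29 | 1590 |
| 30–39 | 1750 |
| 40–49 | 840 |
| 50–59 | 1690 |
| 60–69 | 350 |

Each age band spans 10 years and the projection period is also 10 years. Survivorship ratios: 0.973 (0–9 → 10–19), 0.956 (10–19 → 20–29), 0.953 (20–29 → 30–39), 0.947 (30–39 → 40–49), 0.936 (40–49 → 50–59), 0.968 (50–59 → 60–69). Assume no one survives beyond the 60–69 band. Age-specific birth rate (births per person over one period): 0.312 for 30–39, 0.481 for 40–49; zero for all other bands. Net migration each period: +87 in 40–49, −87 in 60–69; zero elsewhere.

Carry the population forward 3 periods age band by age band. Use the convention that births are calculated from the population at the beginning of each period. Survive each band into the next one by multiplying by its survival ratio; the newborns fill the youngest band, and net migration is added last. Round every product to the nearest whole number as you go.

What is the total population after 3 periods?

8689

Let group 1 be 0–9 through group 7 = 60–69.
Period 1.
Births: 1750 × 0.312 = 546  |  840 × 0.481 = 404 ⇒ total 950
Group 2: 1390 × 0.973 = 1352
Group 3: 1360 × 0.956 = 1300
Group 4: 1590 × 0.953 = 1515
Group 5: 1750 × 0.947 = 1657
Group 6: 840 × 0.936 = 786
Group 7: 1690 × 0.968 = 1636
Net migration: Group 5 + 87 → 1744; Group 7 − 87 → 1549
→ [950, 1352, 1300, 1515, 1744, 786, 1549]
Period 2.
Births: 1515 × 0.312 = 473  |  1744 × 0.481 = 839 ⇒ total 1312
Group 2: 950 × 0.973 = 924
Group 3: 1352 × 0.956 = 1293
Group 4: 1300 × 0.953 = 1239
Group 5: 1515 × 0.947 = 1435
Group 6: 1744 × 0.936 = 1632
Group 7: 786 × 0.968 = 761
Net migration: Group 5 + 87 → 1522; Group 7 − 87 → 674
→ [1312, 924, 1293, 1239, 1522, 1632, 674]
Period 3.
Births: 1239 × 0.312 = 387  |  1522 × 0.481 = 732 ⇒ total 1119
Group 2: 1312 × 0.973 = 1277
Group 3: 924 × 0.956 = 883
Group 4: 1293 × 0.953 = 1232
Group 5: 1239 × 0.947 = 1173
Group 6: 1522 × 0.936 = 1425
Group 7: 1632 × 0.968 = 1580
Net migration: Group 5 + 87 → 1260; Group 7 − 87 → 1493
→ [1119, 1277, 883, 1232, 1260, 1425, 1493]
Total after period 3: 1119 + 1277 + 883 + 1232 + 1260 + 1425 + 1493 = 8689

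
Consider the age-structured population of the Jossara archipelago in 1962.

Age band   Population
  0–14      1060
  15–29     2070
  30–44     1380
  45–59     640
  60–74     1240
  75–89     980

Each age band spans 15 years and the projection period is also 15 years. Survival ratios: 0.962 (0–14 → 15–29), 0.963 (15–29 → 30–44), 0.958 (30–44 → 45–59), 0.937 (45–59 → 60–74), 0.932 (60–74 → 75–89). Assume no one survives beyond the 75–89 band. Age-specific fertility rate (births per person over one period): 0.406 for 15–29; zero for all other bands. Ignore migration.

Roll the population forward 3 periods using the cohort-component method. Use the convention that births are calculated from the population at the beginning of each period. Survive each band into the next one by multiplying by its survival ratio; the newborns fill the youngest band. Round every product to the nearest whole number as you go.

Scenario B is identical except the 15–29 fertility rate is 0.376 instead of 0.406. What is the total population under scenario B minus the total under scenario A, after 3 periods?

-134

Period 1.
Births: 2070 × 0.406 = 840
15–29: 1060 × 0.962 = 1020
30–44: 2070 × 0.963 = 1993
45–59: 1380 × 0.958 = 1322
60–74: 640 × 0.937 = 600
75–89: 1240 × 0.932 = 1156
Population now: 0–14=840, 15–29=1020, 30–44=1993, 45–59=1322, 60–74=600, 75–89=1156
Period 2.
Births: 1020 × 0.406 = 414
15–29: 840 × 0.962 = 808
30–44: 1020 × 0.963 = 982
45–59: 1993 × 0.958 = 1909
60–74: 1322 × 0.937 = 1239
75–89: 600 × 0.932 = 559
Population now: 0–14=414, 15–29=808, 30–44=982, 45–59=1909, 60–74=1239, 75–89=559
Period 3.
Births: 808 × 0.406 = 328
15–29: 414 × 0.962 = 398
30–44: 808 × 0.963 = 778
45–59: 982 × 0.958 = 941
60–74: 1909 × 0.937 = 1789
75–89: 1239 × 0.932 = 1155
Population now: 0–14=328, 15–29=398, 30–44=778, 45–59=941, 60–74=1789, 75–89=1155
Scenario A total after 3 periods: 5389
Scenario B projection —
Period 1.
Births: 2070 × 0.376 = 778
15–29: 1060 × 0.962 = 1020
30–44: 2070 × 0.963 = 1993
45–59: 1380 × 0.958 = 1322
60–74: 640 × 0.937 = 600
75–89: 1240 × 0.932 = 1156
Population now: 0–14=778, 15–29=1020, 30–44=1993, 45–59=1322, 60–74=600, 75–89=1156
Period 2.
Births: 1020 × 0.376 = 384
15–29: 778 × 0.962 = 748
30–44: 1020 × 0.963 = 982
45–59: 1993 × 0.958 = 1909
60–74: 1322 × 0.937 = 1239
75–89: 600 × 0.932 = 559
Population now: 0–14=384, 15–29=748, 30–44=982, 45–59=1909, 60–74=1239, 75–89=559
Period 3.
Births: 748 × 0.376 = 281
15–29: 384 × 0.962 = 369
30–44: 748 × 0.963 = 720
45–59: 982 × 0.958 = 941
60–74: 1909 × 0.937 = 1789
75–89: 1239 × 0.932 = 1155
Population now: 0–14=281, 15–29=369, 30–44=720, 45–59=941, 60–74=1789, 75–89=1155
Scenario B total after 3 periods: 5255
Difference B − A = 5255 − 5389 = -134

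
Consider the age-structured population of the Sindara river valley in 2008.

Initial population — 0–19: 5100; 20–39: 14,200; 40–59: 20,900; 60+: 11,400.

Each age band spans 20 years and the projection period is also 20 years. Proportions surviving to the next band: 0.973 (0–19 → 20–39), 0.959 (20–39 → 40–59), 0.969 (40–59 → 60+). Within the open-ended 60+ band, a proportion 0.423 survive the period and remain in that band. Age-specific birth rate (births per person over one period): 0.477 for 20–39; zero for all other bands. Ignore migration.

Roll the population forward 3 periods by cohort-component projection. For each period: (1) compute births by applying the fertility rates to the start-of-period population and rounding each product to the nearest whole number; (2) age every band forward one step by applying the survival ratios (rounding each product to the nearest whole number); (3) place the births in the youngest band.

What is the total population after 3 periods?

Let band 1 be 0–19 through band 4 = 60+.
[period 1]
Births: 14200 × 0.477 = 6773
Band 2: 5100 × 0.973 = 4962
Band 3: 14200 × 0.959 = 13618
Band 4: 20900 × 0.969 + 11400 × 0.423 = 20252 + 4822 = 25074
Population now: 0–19=6773, 20–39=4962, 40–59=13618, 60+=25074
[period 2]
Births: 4962 × 0.477 = 2367
Band 2: 6773 × 0.973 = 6590
Band 3: 4962 × 0.959 = 4759
Band 4: 13618 × 0.969 + 25074 × 0.423 = 13196 + 10606 = 23802
Population now: 0–19=2367, 20–39=6590, 40–59=4759, 60+=23802
[period 3]
Births: 6590 × 0.477 = 3143
Band 2: 2367 × 0.973 = 2303
Band 3: 6590 × 0.959 = 6320
Band 4: 4759 × 0.969 + 23802 × 0.423 = 4611 + 10068 = 14679
Population now: 0–19=3143, 20–39=2303, 40–59=6320, 60+=14679
Total after period 3: 3143 + 2303 + 6320 + 14679 = 26445

26445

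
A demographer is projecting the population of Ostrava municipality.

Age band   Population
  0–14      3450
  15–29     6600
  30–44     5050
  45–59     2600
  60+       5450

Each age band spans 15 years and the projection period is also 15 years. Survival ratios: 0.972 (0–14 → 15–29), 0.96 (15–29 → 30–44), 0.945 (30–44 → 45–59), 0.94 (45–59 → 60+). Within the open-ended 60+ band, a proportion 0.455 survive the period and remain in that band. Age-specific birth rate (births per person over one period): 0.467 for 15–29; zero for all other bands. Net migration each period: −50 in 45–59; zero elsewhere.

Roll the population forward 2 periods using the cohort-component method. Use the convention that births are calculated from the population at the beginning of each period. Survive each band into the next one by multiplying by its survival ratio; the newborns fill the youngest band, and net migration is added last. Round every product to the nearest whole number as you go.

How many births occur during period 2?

— Period 1 —
Births: 6600 * 0.467 = 3082
15–29: 3450 * 0.972 = 3353
30–44: 6600 * 0.96 = 6336
45–59: 5050 * 0.945 = 4772
60+: 2600 * 0.94 + 5450 * 0.455 = 2444 + 2480 = 4924
Net migration: 45–59 − 50 → 4722
End of period: [3082, 3353, 6336, 4722, 4924]
— Period 2 —
Births: 3353 * 0.467 = 1566
15–29: 3082 * 0.972 = 2996
30–44: 3353 * 0.96 = 3219
45–59: 6336 * 0.945 = 5988
60+: 4722 * 0.94 + 4924 * 0.455 = 4439 + 2240 = 6679
Net migration: 45–59 − 50 → 5938
End of period: [1566, 2996, 3219, 5938, 6679]

1566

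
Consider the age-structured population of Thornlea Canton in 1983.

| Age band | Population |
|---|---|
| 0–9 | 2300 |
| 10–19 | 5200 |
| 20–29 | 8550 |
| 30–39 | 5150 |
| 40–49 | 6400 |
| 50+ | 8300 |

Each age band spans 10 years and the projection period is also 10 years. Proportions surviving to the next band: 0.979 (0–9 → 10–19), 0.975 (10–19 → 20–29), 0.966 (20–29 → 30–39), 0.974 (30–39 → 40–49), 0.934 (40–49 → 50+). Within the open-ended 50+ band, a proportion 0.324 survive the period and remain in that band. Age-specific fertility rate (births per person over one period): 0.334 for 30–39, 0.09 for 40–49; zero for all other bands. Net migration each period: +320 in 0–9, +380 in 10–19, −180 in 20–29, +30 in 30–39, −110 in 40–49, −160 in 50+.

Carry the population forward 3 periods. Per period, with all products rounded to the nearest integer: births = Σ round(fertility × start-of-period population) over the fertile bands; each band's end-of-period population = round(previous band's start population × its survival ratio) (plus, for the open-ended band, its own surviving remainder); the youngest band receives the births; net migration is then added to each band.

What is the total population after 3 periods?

— Period 1 —
Births: 5150 × 0.334 = 1720, 6400 × 0.09 = 576 ⇒ total 2296
10–19: 2300 × 0.979 = 2252
20–29: 5200 × 0.975 = 5070
30–39: 8550 × 0.966 = 8259
40–49: 5150 × 0.974 = 5016
50+: 6400 × 0.934 + 8300 × 0.324 = 5978 + 2689 = 8667
Net migration: 0–9 + 320 → 2616; 10–19 + 380 → 2632; 20–29 − 180 → 4890; 30–39 + 30 → 8289; 40–49 − 110 → 4906; 50+ − 160 → 8507
End of period: [2616, 2632, 4890, 8289, 4906, 8507]
— Period 2 —
Births: 8289 × 0.334 = 2769, 4906 × 0.09 = 442 ⇒ total 3211
10–19: 2616 × 0.979 = 2561
20–29: 2632 × 0.975 = 2566
30–39: 4890 × 0.966 = 4724
40–49: 8289 × 0.974 = 8073
50+: 4906 × 0.934 + 8507 × 0.324 = 4582 + 2756 = 7338
Net migration: 0–9 + 320 → 3531; 10–19 + 380 → 2941; 20–29 − 180 → 2386; 30–39 + 30 → 4754; 40–49 − 110 → 7963; 50+ − 160 → 7178
End of period: [3531, 2941, 2386, 4754, 7963, 7178]
— Period 3 —
Births: 4754 × 0.334 = 1588, 7963 × 0.09 = 717 ⇒ total 2305
10–19: 3531 × 0.979 = 3457
20–29: 2941 × 0.975 = 2867
30–39: 2386 × 0.966 = 2305
40–49: 4754 × 0.974 = 4630
50+: 7963 × 0.934 + 7178 × 0.324 = 7437 + 2326 = 9763
Net migration: 0–9 + 320 → 2625; 10–19 + 380 → 3837; 20–29 − 180 → 2687; 30–39 + 30 → 2335; 40–49 − 110 → 4520; 50+ − 160 → 9603
End of period: [2625, 3837, 2687, 2335, 4520, 9603]
Total after period 3: 2625 + 3837 + 2687 + 2335 + 4520 + 9603 = 25607

25607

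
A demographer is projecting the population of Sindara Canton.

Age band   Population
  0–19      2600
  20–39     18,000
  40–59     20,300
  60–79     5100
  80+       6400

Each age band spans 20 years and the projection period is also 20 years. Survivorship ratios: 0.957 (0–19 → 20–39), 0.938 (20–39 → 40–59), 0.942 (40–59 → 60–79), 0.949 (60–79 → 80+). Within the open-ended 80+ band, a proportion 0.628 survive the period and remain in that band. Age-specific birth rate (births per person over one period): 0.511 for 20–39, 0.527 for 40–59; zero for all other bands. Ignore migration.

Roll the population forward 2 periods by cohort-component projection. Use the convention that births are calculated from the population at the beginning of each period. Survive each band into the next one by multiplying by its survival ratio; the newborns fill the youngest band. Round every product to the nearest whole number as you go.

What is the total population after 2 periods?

(Groups numbered youngest = 1 to oldest = 5.)
Period 1.
Births: 18000 * 0.511 = 9198, 20300 * 0.527 = 10698 ⇒ total 19896
Group 2: 2600 * 0.957 = 2488
Group 3: 18000 * 0.938 = 16884
Group 4: 20300 * 0.942 = 19123
Group 5: 5100 * 0.949 + 6400 * 0.628 = 4840 + 4019 = 8859
→ [19896, 2488, 16884, 19123, 8859]
Period 2.
Births: 2488 * 0.511 = 1271, 16884 * 0.527 = 8898 ⇒ total 10169
Group 2: 19896 * 0.957 = 19040
Group 3: 2488 * 0.938 = 2334
Group 4: 16884 * 0.942 = 15905
Group 5: 19123 * 0.949 + 8859 * 0.628 = 18148 + 5563 = 23711
→ [10169, 19040, 2334, 15905, 23711]
Total after period 2: 10169 + 19040 + 2334 + 15905 + 23711 = 71159

71159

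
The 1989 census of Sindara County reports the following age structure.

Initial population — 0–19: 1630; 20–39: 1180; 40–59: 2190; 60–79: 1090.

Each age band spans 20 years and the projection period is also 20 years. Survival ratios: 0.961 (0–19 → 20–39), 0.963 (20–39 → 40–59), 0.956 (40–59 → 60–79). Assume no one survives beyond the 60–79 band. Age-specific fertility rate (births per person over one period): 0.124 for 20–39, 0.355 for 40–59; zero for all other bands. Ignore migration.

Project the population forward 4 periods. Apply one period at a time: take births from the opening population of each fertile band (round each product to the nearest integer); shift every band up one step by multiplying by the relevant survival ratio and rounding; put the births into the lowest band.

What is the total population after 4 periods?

Period 1.
Births: 1180 × 0.124 = 146, 2190 × 0.355 = 777 → total 923
20–39: 1630 × 0.961 = 1566
40–59: 1180 × 0.963 = 1136
60–79: 2190 × 0.956 = 2094
Population now: 0–19=923, 20–39=1566, 40–59=1136, 60–79=2094
Period 2.
Births: 1566 × 0.124 = 194, 1136 × 0.355 = 403 → total 597
20–39: 923 × 0.961 = 887
40–59: 1566 × 0.963 = 1508
60–79: 1136 × 0.956 = 1086
Population now: 0–19=597, 20–39=887, 40–59=1508, 60–79=1086
Period 3.
Births: 887 × 0.124 = 110, 1508 × 0.355 = 535 → total 645
20–39: 597 × 0.961 = 574
40–59: 887 × 0.963 = 854
60–79: 1508 × 0.956 = 1442
Population now: 0–19=645, 20–39=574, 40–59=854, 60–79=1442
Period 4.
Births: 574 × 0.124 = 71, 854 × 0.355 = 303 → total 374
20–39: 645 × 0.961 = 620
40–59: 574 × 0.963 = 553
60–79: 854 × 0.956 = 816
Population now: 0–19=374, 20–39=620, 40–59=553, 60–79=816
Total after period 4: 374 + 620 + 553 + 816 = 2363

2363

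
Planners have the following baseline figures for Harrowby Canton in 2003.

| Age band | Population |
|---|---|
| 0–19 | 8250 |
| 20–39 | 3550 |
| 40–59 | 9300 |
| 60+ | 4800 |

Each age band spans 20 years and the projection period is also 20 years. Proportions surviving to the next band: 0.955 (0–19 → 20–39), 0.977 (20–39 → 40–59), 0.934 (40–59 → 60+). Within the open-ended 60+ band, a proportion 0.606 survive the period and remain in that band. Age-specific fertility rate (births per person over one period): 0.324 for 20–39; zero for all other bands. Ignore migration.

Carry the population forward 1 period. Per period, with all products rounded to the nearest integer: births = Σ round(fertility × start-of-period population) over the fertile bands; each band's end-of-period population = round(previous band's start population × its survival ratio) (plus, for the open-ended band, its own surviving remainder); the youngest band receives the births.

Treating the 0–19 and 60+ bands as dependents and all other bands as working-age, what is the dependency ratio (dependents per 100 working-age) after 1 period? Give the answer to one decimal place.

(Bands numbered youngest = 1 to oldest = 4.)
[period 1]
Births: 3550 × 0.324 = 1150
Band 2: 8250 × 0.955 = 7879
Band 3: 3550 × 0.977 = 3468
Band 4: 9300 × 0.934 + 4800 × 0.606 = 8686 + 2909 = 11595
Population now: 0–19=1150, 20–39=7879, 40–59=3468, 60+=11595
Dependents (band 0–19 + band 60+) = 1150 + 11595 = 12745; working-age = 11347; ratio = 12745/11347 × 100 = 112.3

112.3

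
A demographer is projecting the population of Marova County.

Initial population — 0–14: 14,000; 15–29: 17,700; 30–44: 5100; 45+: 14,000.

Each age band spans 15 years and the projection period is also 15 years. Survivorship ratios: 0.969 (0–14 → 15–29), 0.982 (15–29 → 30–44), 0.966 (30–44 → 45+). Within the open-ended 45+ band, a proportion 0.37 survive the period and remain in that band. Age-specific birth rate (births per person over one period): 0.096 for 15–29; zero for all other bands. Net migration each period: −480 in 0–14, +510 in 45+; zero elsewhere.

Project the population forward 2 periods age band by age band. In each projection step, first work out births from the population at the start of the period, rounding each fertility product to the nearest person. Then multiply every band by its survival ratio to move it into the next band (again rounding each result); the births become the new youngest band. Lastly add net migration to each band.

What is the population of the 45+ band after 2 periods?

After projecting period 1:
Births: 17700 × 0.096 = 1699
15–29: 14000 × 0.969 = 13566
30–44: 17700 × 0.982 = 17381
45+: 5100 × 0.966 + 14000 × 0.37 = 4927 + 5180 = 10107
Net migration: 0–14 − 480 → 1219; 45+ + 510 → 10617
End of period: [1219, 13566, 17381, 10617]
After projecting period 2:
Births: 13566 × 0.096 = 1302
15–29: 1219 × 0.969 = 1181
30–44: 13566 × 0.982 = 13322
45+: 17381 × 0.966 + 10617 × 0.37 = 16790 + 3928 = 20718
Net migration: 0–14 − 480 → 822; 45+ + 510 → 21228
End of period: [822, 1181, 13322, 21228]

21228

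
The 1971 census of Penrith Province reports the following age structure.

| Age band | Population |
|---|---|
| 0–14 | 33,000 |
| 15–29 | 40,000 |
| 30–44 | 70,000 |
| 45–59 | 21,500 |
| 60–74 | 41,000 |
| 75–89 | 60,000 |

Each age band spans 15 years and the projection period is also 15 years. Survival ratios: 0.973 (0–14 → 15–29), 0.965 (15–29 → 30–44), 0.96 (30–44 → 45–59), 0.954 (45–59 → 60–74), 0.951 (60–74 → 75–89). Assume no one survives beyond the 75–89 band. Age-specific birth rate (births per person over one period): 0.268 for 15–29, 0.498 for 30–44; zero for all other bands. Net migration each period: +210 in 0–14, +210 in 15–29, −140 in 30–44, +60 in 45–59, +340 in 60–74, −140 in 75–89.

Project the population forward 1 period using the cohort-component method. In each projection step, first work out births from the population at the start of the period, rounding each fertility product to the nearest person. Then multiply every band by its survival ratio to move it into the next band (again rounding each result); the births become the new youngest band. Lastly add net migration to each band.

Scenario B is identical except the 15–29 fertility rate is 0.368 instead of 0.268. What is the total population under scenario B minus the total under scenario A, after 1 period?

— Period 1 —
Births: 40000 × 0.268 = 10720 ; 70000 × 0.498 = 34860 ⇒ total 45580
15–29: 33000 × 0.973 = 32109
30–44: 40000 × 0.965 = 38600
45–59: 70000 × 0.96 = 67200
60–74: 21500 × 0.954 = 20511
75–89: 41000 × 0.951 = 38991
Net migration: 0–14 + 210 → 45790; 15–29 + 210 → 32319; 30–44 − 140 → 38460; 45–59 + 60 → 67260; 60–74 + 340 → 20851; 75–89 − 140 → 38851
Population now: 0–14=45790, 15–29=32319, 30–44=38460, 45–59=67260, 60–74=20851, 75–89=38851
Scenario A total after 1 period: 243531
Scenario B projection —
— Period 1 —
Births: 40000 × 0.368 = 14720 ; 70000 × 0.498 = 34860 ⇒ total 49580
15–29: 33000 × 0.973 = 32109
30–44: 40000 × 0.965 = 38600
45–59: 70000 × 0.96 = 67200
60–74: 21500 × 0.954 = 20511
75–89: 41000 × 0.951 = 38991
Net migration: 0–14 + 210 → 49790; 15–29 + 210 → 32319; 30–44 − 140 → 38460; 45–59 + 60 → 67260; 60–74 + 340 → 20851; 75–89 − 140 → 38851
Population now: 0–14=49790, 15–29=32319, 30–44=38460, 45–59=67260, 60–74=20851, 75–89=38851
Scenario B total after 1 period: 247531
Difference B − A = 247531 − 243531 = 4000

4000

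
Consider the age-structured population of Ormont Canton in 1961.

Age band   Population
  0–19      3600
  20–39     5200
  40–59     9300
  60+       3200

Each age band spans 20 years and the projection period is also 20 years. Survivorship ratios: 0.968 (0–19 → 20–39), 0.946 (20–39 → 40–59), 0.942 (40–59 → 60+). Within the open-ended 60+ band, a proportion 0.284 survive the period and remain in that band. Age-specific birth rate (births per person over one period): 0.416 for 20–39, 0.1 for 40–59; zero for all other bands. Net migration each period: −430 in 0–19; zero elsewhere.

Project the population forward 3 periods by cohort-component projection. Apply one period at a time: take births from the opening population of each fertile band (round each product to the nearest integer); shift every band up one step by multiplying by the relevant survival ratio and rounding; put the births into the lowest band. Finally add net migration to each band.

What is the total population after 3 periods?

Call the bands 1 to 4, youngest first.
— Period 1 —
Births: 5200 * 0.416 = 2163, 9300 * 0.1 = 930 → total 3093
Band 2: 3600 * 0.968 = 3485
Band 3: 5200 * 0.946 = 4919
Band 4: 9300 * 0.942 + 3200 * 0.284 = 8761 + 909 = 9670
Net migration: Band 1 − 430 → 2663
→ [2663, 3485, 4919, 9670]
— Period 2 —
Births: 3485 * 0.416 = 1450, 4919 * 0.1 = 492 → total 1942
Band 2: 2663 * 0.968 = 2578
Band 3: 3485 * 0.946 = 3297
Band 4: 4919 * 0.942 + 9670 * 0.284 = 4634 + 2746 = 7380
Net migration: Band 1 − 430 → 1512
→ [1512, 2578, 3297, 7380]
— Period 3 —
Births: 2578 * 0.416 = 1072, 3297 * 0.1 = 330 → total 1402
Band 2: 1512 * 0.968 = 1464
Band 3: 2578 * 0.946 = 2439
Band 4: 3297 * 0.942 + 7380 * 0.284 = 3106 + 2096 = 5202
Net migration: Band 1 − 430 → 972
→ [972, 1464, 2439, 5202]
Total after period 3: 972 + 1464 + 2439 + 5202 = 10077

10077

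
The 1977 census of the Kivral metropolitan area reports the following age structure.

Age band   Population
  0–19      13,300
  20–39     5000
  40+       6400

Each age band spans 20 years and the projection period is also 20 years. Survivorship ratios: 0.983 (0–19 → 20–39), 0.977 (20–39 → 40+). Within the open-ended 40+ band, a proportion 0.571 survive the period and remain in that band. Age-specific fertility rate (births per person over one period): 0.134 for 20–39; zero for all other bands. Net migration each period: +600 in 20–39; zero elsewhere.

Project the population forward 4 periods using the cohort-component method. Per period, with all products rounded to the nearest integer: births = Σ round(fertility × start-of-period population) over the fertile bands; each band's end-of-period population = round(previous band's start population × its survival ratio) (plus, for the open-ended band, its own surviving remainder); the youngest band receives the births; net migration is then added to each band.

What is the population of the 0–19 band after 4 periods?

After projecting period 1:
Births: 5000 × 0.134 = 670
20–39: 13300 × 0.983 = 13074
40+: 5000 × 0.977 + 6400 × 0.571 = 4885 + 3654 = 8539
Net migration: 20–39 + 600 → 13674
Giving 670 / 13674 / 8539.
After projecting period 2:
Births: 13674 × 0.134 = 1832
20–39: 670 × 0.983 = 659
40+: 13674 × 0.977 + 8539 × 0.571 = 13359 + 4876 = 18235
Net migration: 20–39 + 600 → 1259
Giving 1832 / 1259 / 18235.
After projecting period 3:
Births: 1259 × 0.134 = 169
20–39: 1832 × 0.983 = 1801
40+: 1259 × 0.977 + 18235 × 0.571 = 1230 + 10412 = 11642
Net migration: 20–39 + 600 → 2401
Giving 169 / 2401 / 11642.
After projecting period 4:
Births: 2401 × 0.134 = 322
20–39: 169 × 0.983 = 166
40+: 2401 × 0.977 + 11642 × 0.571 = 2346 + 6648 = 8994
Net migration: 20–39 + 600 → 766
Giving 322 / 766 / 8994.

322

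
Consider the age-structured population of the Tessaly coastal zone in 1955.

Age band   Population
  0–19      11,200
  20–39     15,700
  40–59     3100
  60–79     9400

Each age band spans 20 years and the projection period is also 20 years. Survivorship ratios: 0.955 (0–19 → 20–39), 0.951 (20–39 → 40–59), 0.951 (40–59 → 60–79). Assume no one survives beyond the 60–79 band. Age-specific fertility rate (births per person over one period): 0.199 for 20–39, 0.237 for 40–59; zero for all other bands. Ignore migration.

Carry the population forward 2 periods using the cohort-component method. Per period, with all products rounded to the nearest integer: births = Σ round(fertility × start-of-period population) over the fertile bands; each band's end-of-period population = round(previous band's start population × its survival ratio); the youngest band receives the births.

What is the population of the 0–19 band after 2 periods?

5668

Call the bands 1 to 4, youngest first.
Period 1:
Births: 15700 × 0.199 = 3124, 3100 × 0.237 = 735 → total 3859
Band 2: 11200 × 0.955 = 10696
Band 3: 15700 × 0.951 = 14931
Band 4: 3100 × 0.951 = 2948
→ [3859, 10696, 14931, 2948]
Period 2:
Births: 10696 × 0.199 = 2129, 14931 × 0.237 = 3539 → total 5668
Band 2: 3859 × 0.955 = 3685
Band 3: 10696 × 0.951 = 10172
Band 4: 14931 × 0.951 = 14199
→ [5668, 3685, 10172, 14199]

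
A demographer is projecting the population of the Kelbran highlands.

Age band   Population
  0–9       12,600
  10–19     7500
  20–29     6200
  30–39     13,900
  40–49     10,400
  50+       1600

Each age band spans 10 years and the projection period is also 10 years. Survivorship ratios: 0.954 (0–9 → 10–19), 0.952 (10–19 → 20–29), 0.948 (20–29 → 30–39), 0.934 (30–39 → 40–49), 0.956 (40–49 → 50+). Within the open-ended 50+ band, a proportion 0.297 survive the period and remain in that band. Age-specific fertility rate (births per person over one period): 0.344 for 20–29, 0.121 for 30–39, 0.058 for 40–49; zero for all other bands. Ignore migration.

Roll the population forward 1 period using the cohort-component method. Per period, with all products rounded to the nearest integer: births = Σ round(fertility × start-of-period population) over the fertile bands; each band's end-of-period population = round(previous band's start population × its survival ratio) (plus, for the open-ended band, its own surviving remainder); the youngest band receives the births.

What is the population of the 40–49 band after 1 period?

(Bands numbered youngest = 1 to oldest = 6.)
[period 1]
Births: 6200 × 0.344 = 2133 ; 13900 × 0.121 = 1682 ; 10400 × 0.058 = 603 — total 4418
Band 2: 12600 × 0.954 = 12020
Band 3: 7500 × 0.952 = 7140
Band 4: 6200 × 0.948 = 5878
Band 5: 13900 × 0.934 = 12983
Band 6: 10400 × 0.956 + 1600 × 0.297 = 9942 + 475 = 10417
Population now: 0–9=4418, 10–19=12020, 20–29=7140, 30–39=5878, 40–49=12983, 50+=10417

12983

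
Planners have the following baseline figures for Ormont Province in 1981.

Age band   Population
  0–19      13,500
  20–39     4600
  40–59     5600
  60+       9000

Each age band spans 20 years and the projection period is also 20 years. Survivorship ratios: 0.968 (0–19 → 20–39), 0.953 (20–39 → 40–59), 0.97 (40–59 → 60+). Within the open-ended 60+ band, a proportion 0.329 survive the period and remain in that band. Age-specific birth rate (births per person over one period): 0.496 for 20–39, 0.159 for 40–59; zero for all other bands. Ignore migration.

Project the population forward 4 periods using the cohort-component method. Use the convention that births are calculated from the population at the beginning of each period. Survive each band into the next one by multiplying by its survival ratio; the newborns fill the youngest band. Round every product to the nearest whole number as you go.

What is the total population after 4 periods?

Period 1:
Births: 4600 * 0.496 = 2282  |  5600 * 0.159 = 890 — total 3172
20–39: 13500 * 0.968 = 13068
40–59: 4600 * 0.953 = 4384
60+: 5600 * 0.97 + 9000 * 0.329 = 5432 + 2961 = 8393
→ [3172, 13068, 4384, 8393]
Period 2:
Births: 13068 * 0.496 = 6482  |  4384 * 0.159 = 697 — total 7179
20–39: 3172 * 0.968 = 3070
40–59: 13068 * 0.953 = 12454
60+: 4384 * 0.97 + 8393 * 0.329 = 4252 + 2761 = 7013
→ [7179, 3070, 12454, 7013]
Period 3:
Births: 3070 * 0.496 = 1523  |  12454 * 0.159 = 1980 — total 3503
20–39: 7179 * 0.968 = 6949
40–59: 3070 * 0.953 = 2926
60+: 12454 * 0.97 + 7013 * 0.329 = 12080 + 2307 = 14387
→ [3503, 6949, 2926, 14387]
Period 4:
Births: 6949 * 0.496 = 3447  |  2926 * 0.159 = 465 — total 3912
20–39: 3503 * 0.968 = 3391
40–59: 6949 * 0.953 = 6622
60+: 2926 * 0.97 + 14387 * 0.329 = 2838 + 4733 = 7571
→ [3912, 3391, 6622, 7571]
Total after period 4: 3912 + 3391 + 6622 + 7571 = 21496

21496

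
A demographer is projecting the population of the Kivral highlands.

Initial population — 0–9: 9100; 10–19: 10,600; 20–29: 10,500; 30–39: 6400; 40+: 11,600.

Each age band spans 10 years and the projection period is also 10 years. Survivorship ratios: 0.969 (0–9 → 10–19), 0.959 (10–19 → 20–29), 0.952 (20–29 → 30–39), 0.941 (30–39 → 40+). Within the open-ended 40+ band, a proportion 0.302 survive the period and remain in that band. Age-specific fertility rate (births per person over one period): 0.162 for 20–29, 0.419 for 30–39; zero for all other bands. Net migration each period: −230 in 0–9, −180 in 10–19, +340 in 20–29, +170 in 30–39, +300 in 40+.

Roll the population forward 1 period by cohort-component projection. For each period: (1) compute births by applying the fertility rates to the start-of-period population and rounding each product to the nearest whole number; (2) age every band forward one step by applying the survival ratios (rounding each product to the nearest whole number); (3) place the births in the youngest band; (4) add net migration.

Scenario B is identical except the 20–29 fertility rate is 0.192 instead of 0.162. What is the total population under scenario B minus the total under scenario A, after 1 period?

Period 1.
Births: 10500 * 0.162 = 1701 ; 6400 * 0.419 = 2682 — total 4383
10–19: 9100 * 0.969 = 8818
20–29: 10600 * 0.959 = 10165
30–39: 10500 * 0.952 = 9996
40+: 6400 * 0.941 + 11600 * 0.302 = 6022 + 3503 = 9525
Net migration: 0–9 − 230 → 4153; 10–19 − 180 → 8638; 20–29 + 340 → 10505; 30–39 + 170 → 10166; 40+ + 300 → 9825
Giving 4153 / 8638 / 10505 / 10166 / 9825.
Scenario A total after 1 period: 43287
Scenario B projection —
Period 1.
Births: 10500 * 0.192 = 2016 ; 6400 * 0.419 = 2682 — total 4698
10–19: 9100 * 0.969 = 8818
20–29: 10600 * 0.959 = 10165
30–39: 10500 * 0.952 = 9996
40+: 6400 * 0.941 + 11600 * 0.302 = 6022 + 3503 = 9525
Net migration: 0–9 − 230 → 4468; 10–19 − 180 → 8638; 20–29 + 340 → 10505; 30–39 + 170 → 10166; 40+ + 300 → 9825
Giving 4468 / 8638 / 10505 / 10166 / 9825.
Scenario B total after 1 period: 43602
Difference B − A = 43602 − 43287 = 315

315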